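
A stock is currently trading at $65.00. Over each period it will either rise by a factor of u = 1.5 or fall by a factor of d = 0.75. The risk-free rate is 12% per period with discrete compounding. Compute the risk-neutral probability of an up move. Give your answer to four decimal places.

p = 0.4933

Risk-neutral probability p = (1 + 0.12 − 0.75)/(1.5 − 0.75) = 0.3700/0.7500 = 0.4933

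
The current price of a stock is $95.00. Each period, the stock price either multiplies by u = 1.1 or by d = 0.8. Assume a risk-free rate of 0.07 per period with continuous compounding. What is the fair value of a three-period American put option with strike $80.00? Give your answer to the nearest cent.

Risk-neutral probability p = (e^0.07 − 0.8)/(1.1 − 0.8) = 0.2725/0.3000 = 0.9084
Terminal stock prices: S_uuu = 126.4, S_uud = 91.96, S_udd = 66.88, S_ddd = 48.64
Terminal payoffs (K − S): max(-46.45, 0) = 0, max(-11.96, 0) = 0, max(13.12, 0) = 13.12, max(31.36, 0) = 31.36
Node uu (S = 115): continuation = e^(−0.07)·[0.9084·0.0000 + 0.0916·0.0000] = 0.0000; exercise value = 0.0000 ≤ continuation, so V_uu = 0.0000
Node ud (S = 83.6): continuation = e^(−0.07)·[0.9084·0.0000 + 0.0916·13.1200] = 1.1210; exercise value = 0.0000 ≤ continuation, so V_ud = 1.1210
Node dd (S = 60.8): continuation = e^(−0.07)·[0.9084·13.1200 + 0.0916·31.3600] = 13.7915; exercise value = 19.2000 > continuation, so V_dd = 19.2000 (exercise)
Node u (S = 104.5): continuation = e^(−0.07)·[0.9084·0.0000 + 0.0916·1.1210] = 0.0958; exercise value = 0.0000 ≤ continuation, so V_u = 0.0958
Node d (S = 76): continuation = e^(−0.07)·[0.9084·1.1210 + 0.0916·19.2000] = 2.5900; exercise value = 4.0000 > continuation, so V_d = 4.0000 (exercise)
Node 0 (S = 95): continuation = e^(−0.07)·[0.9084·0.0958 + 0.0916·4.0000] = 0.4229; exercise value = 0.0000 ≤ continuation, so V_0 = 0.4229

$0.42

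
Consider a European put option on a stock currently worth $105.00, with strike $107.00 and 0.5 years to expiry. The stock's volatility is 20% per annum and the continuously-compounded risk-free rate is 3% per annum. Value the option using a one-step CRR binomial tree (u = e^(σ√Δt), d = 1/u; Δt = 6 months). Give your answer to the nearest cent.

CRR parameters: u = e^(σ√Δt) = e^(0.2·√0.5) = 1.1519, d = 1/u = 0.8681
Per-period rate: rΔt = 0.03·0.5 = 0.015, so R = e^0.015 = 1.0151
Risk-neutral probability p = (e^0.015 − 0.8681)/(1.1519 − 0.8681) = 0.1470/0.2838 = 0.5180
Terminal stock prices: S_u = 121, S_d = 91.15
Terminal payoffs (K − S): max(-13.95, 0) = 0, max(15.85, 0) = 15.85
Node 0 (S = 105): V_0 = e^(−0.015)·[0.5180·0.0000 + 0.4820·15.8470] = 7.5252

$7.53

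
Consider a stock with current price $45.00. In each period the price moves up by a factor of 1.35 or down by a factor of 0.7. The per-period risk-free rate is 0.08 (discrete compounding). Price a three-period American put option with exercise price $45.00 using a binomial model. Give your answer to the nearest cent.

Risk-neutral probability p = (1 + 0.08 − 0.7)/(1.35 − 0.7) = 0.3800/0.6500 = 0.5846
Terminal stock prices: S_uuu = 110.7, S_uud = 57.41, S_udd = 29.77, S_ddd = 15.43
Terminal payoffs (K − S): max(-65.72, 0) = 0, max(-12.41, 0) = 0, max(15.23, 0) = 15.23, max(29.57, 0) = 29.57
Node uu (S = 82.01): continuation = 1/1.08·[0.5846·0.0000 + 0.4154·0.0000] = 0.0000; exercise value = 0.0000 ≤ continuation, so V_uu = 0.0000
Node ud (S = 42.53): continuation = 1/1.08·[0.5846·0.0000 + 0.4154·15.2325] = 5.8587; exercise value = 2.4750 ≤ continuation, so V_ud = 5.8587
Node dd (S = 22.05): continuation = 1/1.08·[0.5846·15.2325 + 0.4154·29.5650] = 19.6167; exercise value = 22.9500 > continuation, so V_dd = 22.9500 (exercise)
Node u (S = 60.75): continuation = 1/1.08·[0.5846·0.0000 + 0.4154·5.8587] = 2.2533; exercise value = 0.0000 ≤ continuation, so V_u = 2.2533
Node d (S = 31.5): continuation = 1/1.08·[0.5846·5.8587 + 0.4154·22.9500] = 11.9983; exercise value = 13.5000 > continuation, so V_d = 13.5000 (exercise)
Node 0 (S = 45): continuation = 1/1.08·[0.5846·2.2533 + 0.4154·13.5000] = 6.4121; exercise value = 0.0000 ≤ continuation, so V_0 = 6.4121

$6.41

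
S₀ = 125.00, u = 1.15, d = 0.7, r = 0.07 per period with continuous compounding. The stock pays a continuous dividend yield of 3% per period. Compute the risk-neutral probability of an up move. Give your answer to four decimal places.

p = 0.7574

Per-period risk-free factor R = e^0.07 = 1.0725; dividend-adjusted growth = e^(0.07−0.03) = 1.0408.
Risk-neutral probability p = (1.0408 − 0.7)/(1.15 − 0.7) = 0.3408/0.4500 = 0.7574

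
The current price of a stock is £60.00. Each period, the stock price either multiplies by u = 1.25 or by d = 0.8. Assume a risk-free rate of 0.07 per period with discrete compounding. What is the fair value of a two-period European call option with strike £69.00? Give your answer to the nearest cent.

Risk-neutral probability p = (1 + 0.07 − 0.8)/(1.25 − 0.8) = 0.2700/0.4500 = 0.6000
Terminal stock prices: S_uu = 93.75, S_ud = 60, S_dd = 38.4
Terminal payoffs (S − K): max(24.75, 0) = 24.75, max(-9, 0) = 0, max(-30.6, 0) = 0
Node u (S = 75): V_u = 1/1.07·[0.6000·24.7500 + 0.4000·0.0000] = 13.8785
Node d (S = 48): V_d = 1/1.07·[0.6000·0.0000 + 0.4000·0.0000] = 0.0000
Node 0 (S = 60): V_0 = 1/1.07·[0.6000·13.8785 + 0.4000·0.0000] = 7.7823

£7.78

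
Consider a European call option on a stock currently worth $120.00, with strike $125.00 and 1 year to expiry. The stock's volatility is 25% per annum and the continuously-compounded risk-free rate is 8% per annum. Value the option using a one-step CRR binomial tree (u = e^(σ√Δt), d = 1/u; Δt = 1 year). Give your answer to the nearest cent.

CRR parameters: u = e^(σ√Δt) = e^(0.25·√1) = 1.2840, d = 1/u = 0.7788
Per-period rate: rΔt = 0.08·1 = 0.08, so R = e^0.08 = 1.0833
Risk-neutral probability p = (e^0.08 − 0.7788)/(1.2840 − 0.7788) = 0.3045/0.5052 = 0.6027
Terminal stock prices: S_u = 154.1, S_d = 93.46
Terminal payoffs (S − K): max(29.08, 0) = 29.08, max(-31.54, 0) = 0
Node 0 (S = 120): V_0 = e^(−0.08)·[0.6027·29.0831 + 0.3973·0.0000] = 16.1800

$16.18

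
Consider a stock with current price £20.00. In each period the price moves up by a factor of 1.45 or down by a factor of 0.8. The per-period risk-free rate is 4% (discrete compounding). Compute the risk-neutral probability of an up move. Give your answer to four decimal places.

Risk-neutral probability p = (1 + 0.04 − 0.8)/(1.45 − 0.8) = 0.2400/0.6500 = 0.3692

p = 0.3692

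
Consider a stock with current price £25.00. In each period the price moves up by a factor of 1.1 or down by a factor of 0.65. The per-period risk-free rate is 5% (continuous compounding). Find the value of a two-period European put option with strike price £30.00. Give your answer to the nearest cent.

Risk-neutral probability p = (e^0.05 − 0.65)/(1.1 − 0.65) = 0.4013/0.4500 = 0.8917
Terminal stock prices: S_uu = 30.25, S_ud = 17.88, S_dd = 10.56
Terminal payoffs (K − S): max(-0.25, 0) = 0, max(12.12, 0) = 12.12, max(19.44, 0) = 19.44
Node u (S = 27.5): V_u = e^(−0.05)·[0.8917·0.0000 + 0.1083·12.1250] = 1.2489
Node d (S = 16.25): V_d = e^(−0.05)·[0.8917·12.1250 + 0.1083·19.4375] = 12.2869
Node 0 (S = 25): V_0 = e^(−0.05)·[0.8917·1.2489 + 0.1083·12.2869] = 2.3250

£2.32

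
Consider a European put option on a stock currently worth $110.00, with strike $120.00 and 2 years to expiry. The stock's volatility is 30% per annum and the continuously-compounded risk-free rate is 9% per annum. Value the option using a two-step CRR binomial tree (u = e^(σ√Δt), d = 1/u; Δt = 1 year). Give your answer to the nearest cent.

$12.85

CRR parameters: u = e^(σ√Δt) = e^(0.3·√1) = 1.3499, d = 1/u = 0.7408
Per-period rate: rΔt = 0.09·1 = 0.09, so R = e^0.09 = 1.0942
Risk-neutral probability p = (e^0.09 − 0.7408)/(1.3499 − 0.7408) = 0.3534/0.6090 = 0.5802
Terminal stock prices: S_uu = 200.4, S_ud = 110, S_dd = 60.37
Terminal payoffs (K − S): max(-80.43, 0) = 0, max(10, 0) = 10, max(59.63, 0) = 59.63
Node u (S = 148.5): V_u = e^(−0.09)·[0.5802·0.0000 + 0.4198·10.0000] = 3.8368
Node d (S = 81.49): V_d = e^(−0.09)·[0.5802·10.0000 + 0.4198·59.6307] = 28.1817
Node 0 (S = 110): V_0 = e^(−0.09)·[0.5802·3.8368 + 0.4198·28.1817] = 12.8473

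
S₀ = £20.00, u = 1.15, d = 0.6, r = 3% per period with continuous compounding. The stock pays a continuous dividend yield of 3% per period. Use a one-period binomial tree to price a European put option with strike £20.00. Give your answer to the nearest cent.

£2.12

Per-period risk-free factor R = e^0.03 = 1.0305; dividend-adjusted growth = e^(0.03−0.03) = 1.0000.
Risk-neutral probability p = (1.0000 − 0.6)/(1.15 − 0.6) = 0.4000/0.5500 = 0.7273
Terminal stock prices: S_u = 23, S_d = 12
Terminal payoffs (K − S): max(-3, 0) = 0, max(8, 0) = 8
Node 0 (S = 20): V_0 = e^(−0.03)·[0.7273·0.0000 + 0.2727·8.0000] = 2.1173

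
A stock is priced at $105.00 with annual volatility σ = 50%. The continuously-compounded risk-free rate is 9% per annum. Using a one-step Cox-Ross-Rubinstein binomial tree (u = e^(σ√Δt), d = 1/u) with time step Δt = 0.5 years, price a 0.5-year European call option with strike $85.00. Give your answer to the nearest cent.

$29.38

CRR parameters: u = e^(σ√Δt) = e^(0.5·√0.5) = 1.4241, d = 1/u = 0.7022
Per-period rate: rΔt = 0.09·0.5 = 0.045, so R = e^0.045 = 1.0460
Risk-neutral probability p = (e^0.045 − 0.7022)/(1.4241 − 0.7022) = 0.3438/0.7219 = 0.4763
Terminal stock prices: S_u = 149.5, S_d = 73.73
Terminal payoffs (S − K): max(64.53, 0) = 64.53, max(-11.27, 0) = 0
Node 0 (S = 105): V_0 = e^(−0.045)·[0.4763·64.5325 + 0.5237·0.0000] = 29.3830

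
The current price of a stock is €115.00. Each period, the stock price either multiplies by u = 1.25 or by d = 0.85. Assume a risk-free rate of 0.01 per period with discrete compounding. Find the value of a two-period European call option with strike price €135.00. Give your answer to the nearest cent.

€7.01

Risk-neutral probability p = (1 + 0.01 − 0.85)/(1.25 − 0.85) = 0.1600/0.4000 = 0.4000
Terminal stock prices: S_uu = 179.7, S_ud = 122.2, S_dd = 83.09
Terminal payoffs (S − K): max(44.69, 0) = 44.69, max(-12.81, 0) = 0, max(-51.91, 0) = 0
Node u (S = 143.8): V_u = 1/1.01·[0.4000·44.6875 + 0.6000·0.0000] = 17.6980
Node d (S = 97.75): V_d = 1/1.01·[0.4000·0.0000 + 0.6000·0.0000] = 0.0000
Node 0 (S = 115): V_0 = 1/1.01·[0.4000·17.6980 + 0.6000·0.0000] = 7.0091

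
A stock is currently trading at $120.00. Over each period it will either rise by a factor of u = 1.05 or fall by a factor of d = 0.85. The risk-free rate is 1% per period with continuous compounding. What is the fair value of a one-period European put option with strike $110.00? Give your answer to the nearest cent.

$1.58

Risk-neutral probability p = (e^0.01 − 0.85)/(1.05 − 0.85) = 0.1601/0.2000 = 0.8003
Terminal stock prices: S_u = 126, S_d = 102
Terminal payoffs (K − S): max(-16, 0) = 0, max(8, 0) = 8
Node 0 (S = 120): V_0 = e^(−0.01)·[0.8003·0.0000 + 0.1997·8.0000] = 1.5821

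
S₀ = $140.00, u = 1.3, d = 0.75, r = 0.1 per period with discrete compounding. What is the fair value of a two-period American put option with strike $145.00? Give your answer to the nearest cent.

Risk-neutral probability p = (1 + 0.1 − 0.75)/(1.3 − 0.75) = 0.3500/0.5500 = 0.6364
Terminal stock prices: S_uu = 236.6, S_ud = 136.5, S_dd = 78.75
Terminal payoffs (K − S): max(-91.6, 0) = 0, max(8.5, 0) = 8.5, max(66.25, 0) = 66.25
Node u (S = 182): continuation = 1/1.1·[0.6364·0.0000 + 0.3636·8.5000] = 2.8099; exercise value = 0.0000 ≤ continuation, so V_u = 2.8099
Node d (S = 105): continuation = 1/1.1·[0.6364·8.5000 + 0.3636·66.2500] = 26.8182; exercise value = 40.0000 > continuation, so V_d = 40.0000 (exercise)
Node 0 (S = 140): continuation = 1/1.1·[0.6364·2.8099 + 0.3636·40.0000] = 14.8487; exercise value = 5.0000 ≤ continuation, so V_0 = 14.8487

$14.85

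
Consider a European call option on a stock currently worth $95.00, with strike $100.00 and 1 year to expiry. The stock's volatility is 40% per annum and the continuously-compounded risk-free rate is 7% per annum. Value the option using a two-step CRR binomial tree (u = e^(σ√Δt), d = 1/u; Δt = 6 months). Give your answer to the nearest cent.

CRR parameters: u = e^(σ√Δt) = e^(0.4·√0.5) = 1.3269, d = 1/u = 0.7536
Per-period rate: rΔt = 0.07·0.5 = 0.035, so R = e^0.035 = 1.0356
Risk-neutral probability p = (e^0.035 − 0.7536)/(1.3269 − 0.7536) = 0.2820/0.5733 = 0.4919
Terminal stock prices: S_uu = 167.3, S_ud = 95, S_dd = 53.96
Terminal payoffs (S − K): max(67.26, 0) = 67.26, max(-5, 0) = 0, max(-46.04, 0) = 0
Node u (S = 126.1): V_u = e^(−0.035)·[0.4919·67.2621 + 0.5081·0.0000] = 31.9478
Node d (S = 71.6): V_d = e^(−0.035)·[0.4919·0.0000 + 0.5081·0.0000] = 0.0000
Node 0 (S = 95): V_0 = e^(−0.035)·[0.4919·31.9478 + 0.5081·0.0000] = 15.1744

$15.17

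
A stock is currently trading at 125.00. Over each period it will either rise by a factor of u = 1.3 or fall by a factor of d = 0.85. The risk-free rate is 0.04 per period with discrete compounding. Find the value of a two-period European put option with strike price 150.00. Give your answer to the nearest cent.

23.78

Risk-neutral probability p = (1 + 0.04 − 0.85)/(1.3 − 0.85) = 0.1900/0.4500 = 0.4222
Terminal stock prices: S_uu = 211.3, S_ud = 138.1, S_dd = 90.31
Terminal payoffs (K − S): max(-61.25, 0) = 0, max(11.88, 0) = 11.88, max(59.69, 0) = 59.69
Node u (S = 162.5): V_u = 1/1.04·[0.4222·0.0000 + 0.5778·11.8750] = 6.5972
Node d (S = 106.2): V_d = 1/1.04·[0.4222·11.8750 + 0.5778·59.6875] = 37.9808
Node 0 (S = 125): V_0 = 1/1.04·[0.4222·6.5972 + 0.5778·37.9808] = 23.7788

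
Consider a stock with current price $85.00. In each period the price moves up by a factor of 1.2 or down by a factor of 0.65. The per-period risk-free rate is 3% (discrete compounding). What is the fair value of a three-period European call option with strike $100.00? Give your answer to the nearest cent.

$14.15

Risk-neutral probability p = (1 + 0.03 − 0.65)/(1.2 − 0.65) = 0.3800/0.5500 = 0.6909
Terminal stock prices: S_uuu = 146.9, S_uud = 79.56, S_udd = 43.1, S_ddd = 23.34
Terminal payoffs (S − K): max(46.88, 0) = 46.88, max(-20.44, 0) = 0, max(-56.9, 0) = 0, max(-76.66, 0) = 0
Node uu (S = 122.4): V_uu = 1/1.03·[0.6909·46.8800 + 0.3091·0.0000] = 31.4464
Node ud (S = 66.3): V_ud = 1/1.03·[0.6909·0.0000 + 0.3091·0.0000] = 0.0000
Node dd (S = 35.91): V_dd = 1/1.03·[0.6909·0.0000 + 0.3091·0.0000] = 0.0000
Node u (S = 102): V_u = 1/1.03·[0.6909·31.4464 + 0.3091·0.0000] = 21.0938
Node d (S = 55.25): V_d = 1/1.03·[0.6909·0.0000 + 0.3091·0.0000] = 0.0000
Node 0 (S = 85): V_0 = 1/1.03·[0.6909·21.0938 + 0.3091·0.0000] = 14.1494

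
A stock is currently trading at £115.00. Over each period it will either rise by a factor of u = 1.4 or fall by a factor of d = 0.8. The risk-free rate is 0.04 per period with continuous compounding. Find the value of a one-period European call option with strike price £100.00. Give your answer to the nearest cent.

Risk-neutral probability p = (e^0.04 − 0.8)/(1.4 − 0.8) = 0.2408/0.6000 = 0.4014
Terminal stock prices: S_u = 161, S_d = 92
Terminal payoffs (S − K): max(61, 0) = 61, max(-8, 0) = 0
Node 0 (S = 115): V_0 = e^(−0.04)·[0.4014·61.0000 + 0.5986·0.0000] = 23.5225

£23.52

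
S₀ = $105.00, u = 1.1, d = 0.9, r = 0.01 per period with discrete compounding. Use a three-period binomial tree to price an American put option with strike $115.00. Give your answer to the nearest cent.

Risk-neutral probability p = (1 + 0.01 − 0.9)/(1.1 − 0.9) = 0.1100/0.2000 = 0.5500
Terminal stock prices: S_uuu = 139.8, S_uud = 114.3, S_udd = 93.56, S_ddd = 76.55
Terminal payoffs (K − S): max(-24.76, 0) = 0, max(0.655, 0) = 0.655, max(21.44, 0) = 21.44, max(38.45, 0) = 38.45
Node uu (S = 127.1): continuation = 1/1.01·[0.5500·0.0000 + 0.4500·0.6550] = 0.2918; exercise value = 0.0000 ≤ continuation, so V_uu = 0.2918
Node ud (S = 104): continuation = 1/1.01·[0.5500·0.6550 + 0.4500·21.4450] = 9.9114; exercise value = 11.0500 > continuation, so V_ud = 11.0500 (exercise)
Node dd (S = 85.05): continuation = 1/1.01·[0.5500·21.4450 + 0.4500·38.4550] = 28.8114; exercise value = 29.9500 > continuation, so V_dd = 29.9500 (exercise)
Node u (S = 115.5): continuation = 1/1.01·[0.5500·0.2918 + 0.4500·11.0500] = 5.0822; exercise value = 0.0000 ≤ continuation, so V_u = 5.0822
Node d (S = 94.5): continuation = 1/1.01·[0.5500·11.0500 + 0.4500·29.9500] = 19.3614; exercise value = 20.5000 > continuation, so V_d = 20.5000 (exercise)
Node 0 (S = 105): continuation = 1/1.01·[0.5500·5.0822 + 0.4500·20.5000] = 11.9012; exercise value = 10.0000 ≤ continuation, so V_0 = 11.9012

$11.90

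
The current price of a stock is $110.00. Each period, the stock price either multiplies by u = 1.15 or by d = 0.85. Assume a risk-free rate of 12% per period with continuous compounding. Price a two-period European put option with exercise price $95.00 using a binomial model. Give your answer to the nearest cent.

Risk-neutral probability p = (e^0.12 − 0.85)/(1.15 − 0.85) = 0.2775/0.3000 = 0.9250
Terminal stock prices: S_uu = 145.5, S_ud = 107.5, S_dd = 79.47
Terminal payoffs (K − S): max(-50.47, 0) = 0, max(-12.52, 0) = 0, max(15.53, 0) = 15.53
Node u (S = 126.5): V_u = e^(−0.12)·[0.9250·0.0000 + 0.0750·0.0000] = 0.0000
Node d (S = 93.5): V_d = e^(−0.12)·[0.9250·0.0000 + 0.0750·15.5250] = 1.0329
Node 0 (S = 110): V_0 = e^(−0.12)·[0.9250·0.0000 + 0.0750·1.0329] = 0.0687

$0.07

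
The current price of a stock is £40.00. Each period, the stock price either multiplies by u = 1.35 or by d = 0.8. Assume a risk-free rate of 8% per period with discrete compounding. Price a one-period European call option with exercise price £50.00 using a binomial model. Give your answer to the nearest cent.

Risk-neutral probability p = (1 + 0.08 − 0.8)/(1.35 − 0.8) = 0.2800/0.5500 = 0.5091
Terminal stock prices: S_u = 54, S_d = 32
Terminal payoffs (S − K): max(4, 0) = 4, max(-18, 0) = 0
Node 0 (S = 40): V_0 = 1/1.08·[0.5091·4.0000 + 0.4909·0.0000] = 1.8855

£1.89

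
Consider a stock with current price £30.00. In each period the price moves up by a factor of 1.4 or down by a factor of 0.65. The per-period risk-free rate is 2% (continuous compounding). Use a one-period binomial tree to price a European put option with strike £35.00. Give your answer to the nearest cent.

Risk-neutral probability p = (e^0.02 − 0.65)/(1.4 − 0.65) = 0.3702/0.7500 = 0.4936
Terminal stock prices: S_u = 42, S_d = 19.5
Terminal payoffs (K − S): max(-7, 0) = 0, max(15.5, 0) = 15.5
Node 0 (S = 30): V_0 = e^(−0.02)·[0.4936·0.0000 + 0.5064·15.5000] = 7.6937

£7.69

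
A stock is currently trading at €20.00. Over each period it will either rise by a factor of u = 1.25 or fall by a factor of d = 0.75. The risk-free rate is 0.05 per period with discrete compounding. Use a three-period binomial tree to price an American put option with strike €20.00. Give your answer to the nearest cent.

€2.40

Risk-neutral probability p = (1 + 0.05 − 0.75)/(1.25 − 0.75) = 0.3000/0.5000 = 0.6000
Terminal stock prices: S_uuu = 39.06, S_uud = 23.44, S_udd = 14.06, S_ddd = 8.438
Terminal payoffs (K − S): max(-19.06, 0) = 0, max(-3.438, 0) = 0, max(5.938, 0) = 5.938, max(11.56, 0) = 11.56
Node uu (S = 31.25): continuation = 1/1.05·[0.6000·0.0000 + 0.4000·0.0000] = 0.0000; exercise value = 0.0000 ≤ continuation, so V_uu = 0.0000
Node ud (S = 18.75): continuation = 1/1.05·[0.6000·0.0000 + 0.4000·5.9375] = 2.2619; exercise value = 1.2500 ≤ continuation, so V_ud = 2.2619
Node dd (S = 11.25): continuation = 1/1.05·[0.6000·5.9375 + 0.4000·11.5625] = 7.7976; exercise value = 8.7500 > continuation, so V_dd = 8.7500 (exercise)
Node u (S = 25): continuation = 1/1.05·[0.6000·0.0000 + 0.4000·2.2619] = 0.8617; exercise value = 0.0000 ≤ continuation, so V_u = 0.8617
Node d (S = 15): continuation = 1/1.05·[0.6000·2.2619 + 0.4000·8.7500] = 4.6259; exercise value = 5.0000 > continuation, so V_d = 5.0000 (exercise)
Node 0 (S = 20): continuation = 1/1.05·[0.6000·0.8617 + 0.4000·5.0000] = 2.3971; exercise value = 0.0000 ≤ continuation, so V_0 = 2.3971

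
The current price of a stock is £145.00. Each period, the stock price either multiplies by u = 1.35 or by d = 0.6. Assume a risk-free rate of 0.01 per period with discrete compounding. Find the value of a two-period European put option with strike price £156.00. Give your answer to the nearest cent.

£39.64

Risk-neutral probability p = (1 + 0.01 − 0.6)/(1.35 − 0.6) = 0.4100/0.7500 = 0.5467
Terminal stock prices: S_uu = 264.3, S_ud = 117.4, S_dd = 52.2
Terminal payoffs (K − S): max(-108.3, 0) = 0, max(38.55, 0) = 38.55, max(103.8, 0) = 103.8
Node u (S = 195.8): V_u = 1/1.01·[0.5467·0.0000 + 0.4533·38.5500] = 17.3030
Node d (S = 87): V_d = 1/1.01·[0.5467·38.5500 + 0.4533·103.8000] = 67.4554
Node 0 (S = 145): V_0 = 1/1.01·[0.5467·17.3030 + 0.4533·67.4554] = 39.6423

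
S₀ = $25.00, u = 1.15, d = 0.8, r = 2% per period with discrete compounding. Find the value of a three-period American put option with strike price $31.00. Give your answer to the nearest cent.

Risk-neutral probability p = (1 + 0.02 − 0.8)/(1.15 − 0.8) = 0.2200/0.3500 = 0.6286
Terminal stock prices: S_uuu = 38.02, S_uud = 26.45, S_udd = 18.4, S_ddd = 12.8
Terminal payoffs (K − S): max(-7.022, 0) = 0, max(4.55, 0) = 4.55, max(12.6, 0) = 12.6, max(18.2, 0) = 18.2
Node uu (S = 33.06): continuation = 1/1.02·[0.6286·0.0000 + 0.3714·4.5500] = 1.6569; exercise value = 0.0000 ≤ continuation, so V_uu = 1.6569
Node ud (S = 23): continuation = 1/1.02·[0.6286·4.5500 + 0.3714·12.6000] = 7.3922; exercise value = 8.0000 > continuation, so V_ud = 8.0000 (exercise)
Node dd (S = 16): continuation = 1/1.02·[0.6286·12.6000 + 0.3714·18.2000] = 14.3922; exercise value = 15.0000 > continuation, so V_dd = 15.0000 (exercise)
Node u (S = 28.75): continuation = 1/1.02·[0.6286·1.6569 + 0.3714·8.0000] = 3.9342; exercise value = 2.2500 ≤ continuation, so V_u = 3.9342
Node d (S = 20): continuation = 1/1.02·[0.6286·8.0000 + 0.3714·15.0000] = 10.3922; exercise value = 11.0000 > continuation, so V_d = 11.0000 (exercise)
Node 0 (S = 25): continuation = 1/1.02·[0.6286·3.9342 + 0.3714·11.0000] = 6.4300; exercise value = 6.0000 ≤ continuation, so V_0 = 6.4300

$6.43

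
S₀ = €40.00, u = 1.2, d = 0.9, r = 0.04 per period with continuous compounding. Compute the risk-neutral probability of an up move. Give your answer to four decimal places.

Risk-neutral probability p = (e^0.04 − 0.9)/(1.2 − 0.9) = 0.1408/0.3000 = 0.4694

p = 0.4694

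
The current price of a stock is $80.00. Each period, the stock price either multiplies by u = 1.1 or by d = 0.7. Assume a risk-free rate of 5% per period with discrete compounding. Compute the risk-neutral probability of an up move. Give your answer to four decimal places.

Risk-neutral probability p = (1 + 0.05 − 0.7)/(1.1 − 0.7) = 0.3500/0.4000 = 0.8750

p = 0.8750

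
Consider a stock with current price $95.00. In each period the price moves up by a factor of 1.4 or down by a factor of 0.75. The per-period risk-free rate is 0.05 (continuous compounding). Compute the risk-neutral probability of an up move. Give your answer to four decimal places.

p = 0.4635

Risk-neutral probability p = (e^0.05 − 0.75)/(1.4 − 0.75) = 0.3013/0.6500 = 0.4635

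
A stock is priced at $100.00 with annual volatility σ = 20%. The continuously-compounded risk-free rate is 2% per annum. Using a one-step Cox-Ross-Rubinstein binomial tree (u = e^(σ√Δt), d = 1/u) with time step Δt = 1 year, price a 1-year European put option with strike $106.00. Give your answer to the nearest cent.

$11.82

CRR parameters: u = e^(σ√Δt) = e^(0.2·√1) = 1.2214, d = 1/u = 0.8187
Per-period rate: rΔt = 0.02·1 = 0.02, so R = e^0.02 = 1.0202
Risk-neutral probability p = (e^0.02 − 0.8187)/(1.2214 − 0.8187) = 0.2015/0.4027 = 0.5003
Terminal stock prices: S_u = 122.1, S_d = 81.87
Terminal payoffs (K − S): max(-16.14, 0) = 0, max(24.13, 0) = 24.13
Node 0 (S = 100): V_0 = e^(−0.02)·[0.5003·0.0000 + 0.4997·24.1269] = 11.8167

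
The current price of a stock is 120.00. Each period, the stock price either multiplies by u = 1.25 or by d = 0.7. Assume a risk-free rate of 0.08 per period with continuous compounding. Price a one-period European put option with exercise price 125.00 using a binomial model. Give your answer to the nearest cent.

11.47

Risk-neutral probability p = (e^0.08 − 0.7)/(1.25 − 0.7) = 0.3833/0.5500 = 0.6969
Terminal stock prices: S_u = 150, S_d = 84
Terminal payoffs (K − S): max(-25, 0) = 0, max(41, 0) = 41
Node 0 (S = 120): V_0 = e^(−0.08)·[0.6969·0.0000 + 0.3031·41.0000] = 11.4722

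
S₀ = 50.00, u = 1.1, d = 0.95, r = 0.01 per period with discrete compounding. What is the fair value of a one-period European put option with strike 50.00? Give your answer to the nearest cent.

1.49

Risk-neutral probability p = (1 + 0.01 − 0.95)/(1.1 − 0.95) = 0.0600/0.1500 = 0.4000
Terminal stock prices: S_u = 55, S_d = 47.5
Terminal payoffs (K − S): max(-5, 0) = 0, max(2.5, 0) = 2.5
Node 0 (S = 50): V_0 = 1/1.01·[0.4000·0.0000 + 0.6000·2.5000] = 1.4851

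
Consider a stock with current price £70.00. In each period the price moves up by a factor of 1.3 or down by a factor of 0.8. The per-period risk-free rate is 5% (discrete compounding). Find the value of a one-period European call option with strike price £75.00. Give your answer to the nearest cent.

Risk-neutral probability p = (1 + 0.05 − 0.8)/(1.3 − 0.8) = 0.2500/0.5000 = 0.5000
Terminal stock prices: S_u = 91, S_d = 56
Terminal payoffs (S − K): max(16, 0) = 16, max(-19, 0) = 0
Node 0 (S = 70): V_0 = 1/1.05·[0.5000·16.0000 + 0.5000·0.0000] = 7.6190

£7.62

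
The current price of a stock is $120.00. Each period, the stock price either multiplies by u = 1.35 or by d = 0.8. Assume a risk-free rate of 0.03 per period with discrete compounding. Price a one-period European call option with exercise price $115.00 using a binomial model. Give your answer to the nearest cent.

Risk-neutral probability p = (1 + 0.03 − 0.8)/(1.35 − 0.8) = 0.2300/0.5500 = 0.4182
Terminal stock prices: S_u = 162, S_d = 96
Terminal payoffs (S − K): max(47, 0) = 47, max(-19, 0) = 0
Node 0 (S = 120): V_0 = 1/1.03·[0.4182·47.0000 + 0.5818·0.0000] = 19.0821

$19.08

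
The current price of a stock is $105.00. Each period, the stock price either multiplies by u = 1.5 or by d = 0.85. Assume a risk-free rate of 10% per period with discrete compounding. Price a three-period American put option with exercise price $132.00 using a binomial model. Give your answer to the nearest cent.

$27.00

Risk-neutral probability p = (1 + 0.1 − 0.85)/(1.5 − 0.85) = 0.2500/0.6500 = 0.3846
Terminal stock prices: S_uuu = 354.4, S_uud = 200.8, S_udd = 113.8, S_ddd = 64.48
Terminal payoffs (K − S): max(-222.4, 0) = 0, max(-68.81, 0) = 0, max(18.21, 0) = 18.21, max(67.52, 0) = 67.52
Node uu (S = 236.2): continuation = 1/1.1·[0.3846·0.0000 + 0.6154·0.0000] = 0.0000; exercise value = 0.0000 ≤ continuation, so V_uu = 0.0000
Node ud (S = 133.9): continuation = 1/1.1·[0.3846·0.0000 + 0.6154·18.2063] = 10.1853; exercise value = 0.0000 ≤ continuation, so V_ud = 10.1853
Node dd (S = 75.86): continuation = 1/1.1·[0.3846·18.2063 + 0.6154·67.5169] = 44.1375; exercise value = 56.1375 > continuation, so V_dd = 56.1375 (exercise)
Node u (S = 157.5): continuation = 1/1.1·[0.3846·0.0000 + 0.6154·10.1853] = 5.6981; exercise value = 0.0000 ≤ continuation, so V_u = 5.6981
Node d (S = 89.25): continuation = 1/1.1·[0.3846·10.1853 + 0.6154·56.1375] = 34.9669; exercise value = 42.7500 > continuation, so V_d = 42.7500 (exercise)
Node 0 (S = 105): continuation = 1/1.1·[0.3846·5.6981 + 0.6154·42.7500] = 25.9084; exercise value = 27.0000 > continuation, so V_0 = 27.0000 (exercise)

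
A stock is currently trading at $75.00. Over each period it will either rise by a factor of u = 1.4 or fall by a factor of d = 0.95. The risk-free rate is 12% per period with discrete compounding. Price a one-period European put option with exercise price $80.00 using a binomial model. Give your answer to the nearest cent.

$4.86

Risk-neutral probability p = (1 + 0.12 − 0.95)/(1.4 − 0.95) = 0.1700/0.4500 = 0.3778
Terminal stock prices: S_u = 105, S_d = 71.25
Terminal payoffs (K − S): max(-25, 0) = 0, max(8.75, 0) = 8.75
Node 0 (S = 75): V_0 = 1/1.12·[0.3778·0.0000 + 0.6222·8.7500] = 4.8611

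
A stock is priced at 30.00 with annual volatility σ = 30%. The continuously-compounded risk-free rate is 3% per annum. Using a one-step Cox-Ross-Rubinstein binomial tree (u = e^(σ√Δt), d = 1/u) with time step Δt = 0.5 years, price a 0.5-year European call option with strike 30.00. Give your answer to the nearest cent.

3.37

CRR parameters: u = e^(σ√Δt) = e^(0.3·√0.5) = 1.2363, d = 1/u = 0.8089
Per-period rate: rΔt = 0.03·0.5 = 0.015, so R = e^0.015 = 1.0151
Risk-neutral probability p = (e^0.015 − 0.8089)/(1.2363 − 0.8089) = 0.2063/0.4275 = 0.4825
Terminal stock prices: S_u = 37.09, S_d = 24.27
Terminal payoffs (S − K): max(7.089, 0) = 7.089, max(-5.734, 0) = 0
Node 0 (S = 30): V_0 = e^(−0.015)·[0.4825·7.0893 + 0.5175·0.0000] = 3.3698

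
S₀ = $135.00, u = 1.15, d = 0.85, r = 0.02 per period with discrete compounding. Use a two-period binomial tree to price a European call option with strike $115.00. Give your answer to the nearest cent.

Risk-neutral probability p = (1 + 0.02 − 0.85)/(1.15 − 0.85) = 0.1700/0.3000 = 0.5667
Terminal stock prices: S_uu = 178.5, S_ud = 132, S_dd = 97.54
Terminal payoffs (S − K): max(63.54, 0) = 63.54, max(16.96, 0) = 16.96, max(-17.46, 0) = 0
Node u (S = 155.2): V_u = 1/1.02·[0.5667·63.5375 + 0.4333·16.9625] = 42.5049
Node d (S = 114.8): V_d = 1/1.02·[0.5667·16.9625 + 0.4333·0.0000] = 9.4236
Node 0 (S = 135): V_0 = 1/1.02·[0.5667·42.5049 + 0.4333·9.4236] = 27.6173

$27.62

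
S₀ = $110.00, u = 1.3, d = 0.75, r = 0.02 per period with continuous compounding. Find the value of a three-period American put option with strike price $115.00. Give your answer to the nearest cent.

$21.49

Risk-neutral probability p = (e^0.02 − 0.75)/(1.3 − 0.75) = 0.2702/0.5500 = 0.4913
Terminal stock prices: S_uuu = 241.7, S_uud = 139.4, S_udd = 80.44, S_ddd = 46.41
Terminal payoffs (K − S): max(-126.7, 0) = 0, max(-24.43, 0) = 0, max(34.56, 0) = 34.56, max(68.59, 0) = 68.59
Node uu (S = 185.9): continuation = e^(−0.02)·[0.4913·0.0000 + 0.5087·0.0000] = 0.0000; exercise value = 0.0000 ≤ continuation, so V_uu = 0.0000
Node ud (S = 107.2): continuation = e^(−0.02)·[0.4913·0.0000 + 0.5087·34.5625] = 17.2346; exercise value = 7.7500 ≤ continuation, so V_ud = 17.2346
Node dd (S = 61.88): continuation = e^(−0.02)·[0.4913·34.5625 + 0.5087·68.5938] = 50.8478; exercise value = 53.1250 > continuation, so V_dd = 53.1250 (exercise)
Node u (S = 143): continuation = e^(−0.02)·[0.4913·0.0000 + 0.5087·17.2346] = 8.5941; exercise value = 0.0000 ≤ continuation, so V_u = 8.5941
Node d (S = 82.5): continuation = e^(−0.02)·[0.4913·17.2346 + 0.5087·53.1250] = 34.7901; exercise value = 32.5000 ≤ continuation, so V_d = 34.7901
Node 0 (S = 110): continuation = e^(−0.02)·[0.4913·8.5941 + 0.5087·34.7901] = 21.4866; exercise value = 5.0000 ≤ continuation, so V_0 = 21.4866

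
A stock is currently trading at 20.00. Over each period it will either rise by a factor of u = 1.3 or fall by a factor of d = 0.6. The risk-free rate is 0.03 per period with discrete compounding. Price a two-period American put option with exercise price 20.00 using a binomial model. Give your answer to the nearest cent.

Risk-neutral probability p = (1 + 0.03 − 0.6)/(1.3 − 0.6) = 0.4300/0.7000 = 0.6143
Terminal stock prices: S_uu = 33.8, S_ud = 15.6, S_dd = 7.2
Terminal payoffs (K − S): max(-13.8, 0) = 0, max(4.4, 0) = 4.4, max(12.8, 0) = 12.8
Node u (S = 26): continuation = 1/1.03·[0.6143·0.0000 + 0.3857·4.4000] = 1.6477; exercise value = 0.0000 ≤ continuation, so V_u = 1.6477
Node d (S = 12): continuation = 1/1.03·[0.6143·4.4000 + 0.3857·12.8000] = 7.4175; exercise value = 8.0000 > continuation, so V_d = 8.0000 (exercise)
Node 0 (S = 20): continuation = 1/1.03·[0.6143·1.6477 + 0.3857·8.0000] = 3.9785; exercise value = 0.0000 ≤ continuation, so V_0 = 3.9785

3.98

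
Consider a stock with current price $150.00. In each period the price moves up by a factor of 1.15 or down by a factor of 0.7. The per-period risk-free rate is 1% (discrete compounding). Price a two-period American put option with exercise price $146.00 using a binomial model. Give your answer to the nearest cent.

Risk-neutral probability p = (1 + 0.01 − 0.7)/(1.15 − 0.7) = 0.3100/0.4500 = 0.6889
Terminal stock prices: S_uu = 198.4, S_ud = 120.7, S_dd = 73.5
Terminal payoffs (K − S): max(-52.37, 0) = 0, max(25.25, 0) = 25.25, max(72.5, 0) = 72.5
Node u (S = 172.5): continuation = 1/1.01·[0.6889·0.0000 + 0.3111·25.2500] = 7.7778; exercise value = 0.0000 ≤ continuation, so V_u = 7.7778
Node d (S = 105): continuation = 1/1.01·[0.6889·25.2500 + 0.3111·72.5000] = 39.5545; exercise value = 41.0000 > continuation, so V_d = 41.0000 (exercise)
Node 0 (S = 150): continuation = 1/1.01·[0.6889·7.7778 + 0.3111·41.0000] = 17.9342; exercise value = 0.0000 ≤ continuation, so V_0 = 17.9342

$17.93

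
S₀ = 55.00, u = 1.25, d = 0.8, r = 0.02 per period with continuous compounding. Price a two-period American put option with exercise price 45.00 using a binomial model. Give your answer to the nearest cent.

Risk-neutral probability p = (e^0.02 − 0.8)/(1.25 − 0.8) = 0.2202/0.4500 = 0.4893
Terminal stock prices: S_uu = 85.94, S_ud = 55, S_dd = 35.2
Terminal payoffs (K − S): max(-40.94, 0) = 0, max(-10, 0) = 0, max(9.8, 0) = 9.8
Node u (S = 68.75): continuation = e^(−0.02)·[0.4893·0.0000 + 0.5107·0.0000] = 0.0000; exercise value = 0.0000 ≤ continuation, so V_u = 0.0000
Node d (S = 44): continuation = e^(−0.02)·[0.4893·0.0000 + 0.5107·9.8000] = 4.9054; exercise value = 1.0000 ≤ continuation, so V_d = 4.9054
Node 0 (S = 55): continuation = e^(−0.02)·[0.4893·0.0000 + 0.5107·4.9054] = 2.4554; exercise value = 0.0000 ≤ continuation, so V_0 = 2.4554

2.46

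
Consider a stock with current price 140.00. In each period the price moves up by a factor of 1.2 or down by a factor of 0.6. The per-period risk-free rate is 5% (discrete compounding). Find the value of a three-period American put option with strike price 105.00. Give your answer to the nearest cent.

6.80

Risk-neutral probability p = (1 + 0.05 − 0.6)/(1.2 − 0.6) = 0.4500/0.6000 = 0.7500
Terminal stock prices: S_uuu = 241.9, S_uud = 121, S_udd = 60.48, S_ddd = 30.24
Terminal payoffs (K − S): max(-136.9, 0) = 0, max(-15.96, 0) = 0, max(44.52, 0) = 44.52, max(74.76, 0) = 74.76
Node uu (S = 201.6): continuation = 1/1.05·[0.7500·0.0000 + 0.2500·0.0000] = 0.0000; exercise value = 0.0000 ≤ continuation, so V_uu = 0.0000
Node ud (S = 100.8): continuation = 1/1.05·[0.7500·0.0000 + 0.2500·44.5200] = 10.6000; exercise value = 4.2000 ≤ continuation, so V_ud = 10.6000
Node dd (S = 50.4): continuation = 1/1.05·[0.7500·44.5200 + 0.2500·74.7600] = 49.6000; exercise value = 54.6000 > continuation, so V_dd = 54.6000 (exercise)
Node u (S = 168): continuation = 1/1.05·[0.7500·0.0000 + 0.2500·10.6000] = 2.5238; exercise value = 0.0000 ≤ continuation, so V_u = 2.5238
Node d (S = 84): continuation = 1/1.05·[0.7500·10.6000 + 0.2500·54.6000] = 20.5714; exercise value = 21.0000 > continuation, so V_d = 21.0000 (exercise)
Node 0 (S = 140): continuation = 1/1.05·[0.7500·2.5238 + 0.2500·21.0000] = 6.8027; exercise value = 0.0000 ≤ continuation, so V_0 = 6.8027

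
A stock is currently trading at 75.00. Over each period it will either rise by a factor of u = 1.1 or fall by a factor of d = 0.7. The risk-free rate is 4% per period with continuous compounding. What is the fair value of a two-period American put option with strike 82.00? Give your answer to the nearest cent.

7.02

Risk-neutral probability p = (e^0.04 − 0.7)/(1.1 − 0.7) = 0.3408/0.4000 = 0.8520
Terminal stock prices: S_uu = 90.75, S_ud = 57.75, S_dd = 36.75
Terminal payoffs (K − S): max(-8.75, 0) = 0, max(24.25, 0) = 24.25, max(45.25, 0) = 45.25
Node u (S = 82.5): continuation = e^(−0.04)·[0.8520·0.0000 + 0.1480·24.2500] = 3.4476; exercise value = 0.0000 ≤ continuation, so V_u = 3.4476
Node d (S = 52.5): continuation = e^(−0.04)·[0.8520·24.2500 + 0.1480·45.2500] = 26.2847; exercise value = 29.5000 > continuation, so V_d = 29.5000 (exercise)
Node 0 (S = 75): continuation = e^(−0.04)·[0.8520·3.4476 + 0.1480·29.5000] = 7.0163; exercise value = 7.0000 ≤ continuation, so V_0 = 7.0163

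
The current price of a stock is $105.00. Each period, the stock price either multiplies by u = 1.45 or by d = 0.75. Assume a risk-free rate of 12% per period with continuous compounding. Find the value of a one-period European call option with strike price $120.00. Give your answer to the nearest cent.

$15.43

Risk-neutral probability p = (e^0.12 − 0.75)/(1.45 − 0.75) = 0.3775/0.7000 = 0.5393
Terminal stock prices: S_u = 152.2, S_d = 78.75
Terminal payoffs (S − K): max(32.25, 0) = 32.25, max(-41.25, 0) = 0
Node 0 (S = 105): V_0 = e^(−0.12)·[0.5393·32.2500 + 0.4607·0.0000] = 15.4252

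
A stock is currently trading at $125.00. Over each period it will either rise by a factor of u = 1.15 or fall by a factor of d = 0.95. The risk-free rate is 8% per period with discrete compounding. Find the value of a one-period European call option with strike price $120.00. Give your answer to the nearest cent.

Risk-neutral probability p = (1 + 0.08 − 0.95)/(1.15 − 0.95) = 0.1300/0.2000 = 0.6500
Terminal stock prices: S_u = 143.8, S_d = 118.8
Terminal payoffs (S − K): max(23.75, 0) = 23.75, max(-1.25, 0) = 0
Node 0 (S = 125): V_0 = 1/1.08·[0.6500·23.7500 + 0.3500·0.0000] = 14.2940

$14.29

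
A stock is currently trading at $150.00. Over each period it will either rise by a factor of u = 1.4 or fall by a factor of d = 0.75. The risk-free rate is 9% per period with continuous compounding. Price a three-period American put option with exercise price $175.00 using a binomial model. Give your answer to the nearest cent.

$31.96

Risk-neutral probability p = (e^0.09 − 0.75)/(1.4 − 0.75) = 0.3442/0.6500 = 0.5295
Terminal stock prices: S_uuu = 411.6, S_uud = 220.5, S_udd = 118.1, S_ddd = 63.28
Terminal payoffs (K − S): max(-236.6, 0) = 0, max(-45.5, 0) = 0, max(56.88, 0) = 56.88, max(111.7, 0) = 111.7
Node uu (S = 294): continuation = e^(−0.09)·[0.5295·0.0000 + 0.4705·0.0000] = 0.0000; exercise value = 0.0000 ≤ continuation, so V_uu = 0.0000
Node ud (S = 157.5): continuation = e^(−0.09)·[0.5295·0.0000 + 0.4705·56.8750] = 24.4566; exercise value = 17.5000 ≤ continuation, so V_ud = 24.4566
Node dd (S = 84.38): continuation = e^(−0.09)·[0.5295·56.8750 + 0.4705·111.7188] = 75.5630; exercise value = 90.6250 > continuation, so V_dd = 90.6250 (exercise)
Node u (S = 210): continuation = e^(−0.09)·[0.5295·0.0000 + 0.4705·24.4566] = 10.5165; exercise value = 0.0000 ≤ continuation, so V_u = 10.5165
Node d (S = 112.5): continuation = e^(−0.09)·[0.5295·24.4566 + 0.4705·90.6250] = 50.8044; exercise value = 62.5000 > continuation, so V_d = 62.5000 (exercise)
Node 0 (S = 150): continuation = e^(−0.09)·[0.5295·10.5165 + 0.4705·62.5000] = 31.9645; exercise value = 25.0000 ≤ continuation, so V_0 = 31.9645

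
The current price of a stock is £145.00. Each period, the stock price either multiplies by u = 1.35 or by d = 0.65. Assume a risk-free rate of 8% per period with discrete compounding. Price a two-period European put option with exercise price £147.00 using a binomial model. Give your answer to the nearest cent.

Risk-neutral probability p = (1 + 0.08 − 0.65)/(1.35 − 0.65) = 0.4300/0.7000 = 0.6143
Terminal stock prices: S_uu = 264.3, S_ud = 127.2, S_dd = 61.26
Terminal payoffs (K − S): max(-117.3, 0) = 0, max(19.76, 0) = 19.76, max(85.74, 0) = 85.74
Node u (S = 195.8): V_u = 1/1.08·[0.6143·0.0000 + 0.3857·19.7625] = 7.0580
Node d (S = 94.25): V_d = 1/1.08·[0.6143·19.7625 + 0.3857·85.7375] = 41.8611
Node 0 (S = 145): V_0 = 1/1.08·[0.6143·7.0580 + 0.3857·41.8611] = 18.9649

£18.96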